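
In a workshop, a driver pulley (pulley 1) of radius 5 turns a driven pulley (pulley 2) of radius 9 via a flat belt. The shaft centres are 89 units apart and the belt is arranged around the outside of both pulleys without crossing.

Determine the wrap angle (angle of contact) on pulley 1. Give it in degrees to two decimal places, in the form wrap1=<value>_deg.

wrap1=174.85_deg

open belt: β = asin((r2−r1)/C) = asin(4/89) = 2.5760°
wrap1 = π − 2β = 174.8481°
wrap2 = π + 2β = 185.1519°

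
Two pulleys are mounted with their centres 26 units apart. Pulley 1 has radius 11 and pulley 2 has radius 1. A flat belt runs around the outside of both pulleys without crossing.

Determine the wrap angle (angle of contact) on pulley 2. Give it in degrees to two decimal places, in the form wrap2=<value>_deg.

wrap2=134.76_deg

open belt: β = asin((r2−r1)/C) = asin(-10/26) = -22.6199°
wrap1 = π − 2β = 225.2397°
wrap2 = π + 2β = 134.7603°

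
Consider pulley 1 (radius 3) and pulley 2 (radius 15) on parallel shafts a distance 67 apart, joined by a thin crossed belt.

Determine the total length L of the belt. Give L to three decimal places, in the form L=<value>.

L=195.414

crossed belt: β = asin((r1+r2)/C) = asin(18/67) = 15.5843°
wrap1 = wrap2 = π + 2β = 211.1687°
tangent length = C·cosβ = 64.5368
L = (r1+r2)·wrap + 2·C·cosβ = 18·3.6856 + 2·64.5368 = 195.4142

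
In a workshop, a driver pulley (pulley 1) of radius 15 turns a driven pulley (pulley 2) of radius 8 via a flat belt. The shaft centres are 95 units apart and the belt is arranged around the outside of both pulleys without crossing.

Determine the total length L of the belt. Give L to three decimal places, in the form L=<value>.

L=262.773

open belt: β = asin((r2−r1)/C) = asin(-7/95) = -4.2256°
wrap1 = π − 2β = 188.4512°
wrap2 = π + 2β = 171.5488°
tangent length = C·cosβ = 94.7418
L = r1·wrap1 + r2·wrap2 + 2·C·cosβ = 15·3.2891 + 8·2.9941 + 2·94.7418 = 262.7727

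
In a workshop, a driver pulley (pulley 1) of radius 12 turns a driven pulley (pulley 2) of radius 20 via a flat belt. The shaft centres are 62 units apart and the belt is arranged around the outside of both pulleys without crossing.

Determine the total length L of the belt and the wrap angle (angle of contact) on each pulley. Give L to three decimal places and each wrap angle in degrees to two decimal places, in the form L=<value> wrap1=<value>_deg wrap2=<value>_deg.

L=225.565 wrap1=165.17_deg wrap2=194.83_deg

open belt: β = asin((r2−r1)/C) = asin(8/62) = 7.4137°
wrap1 = π − 2β = 165.1727°
wrap2 = π + 2β = 194.8273°
tangent length = C·cosβ = 61.4817
L = r1·wrap1 + r2·wrap2 + 2·C·cosβ = 12·2.8828 + 20·3.4004 + 2·61.4817 = 225.5647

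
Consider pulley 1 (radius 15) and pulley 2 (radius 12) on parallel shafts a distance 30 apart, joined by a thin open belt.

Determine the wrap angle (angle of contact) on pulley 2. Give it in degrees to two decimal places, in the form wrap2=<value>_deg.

wrap2=168.52_deg

open belt: β = asin((r2−r1)/C) = asin(-3/30) = -5.7392°
wrap1 = π − 2β = 191.4783°
wrap2 = π + 2β = 168.5217°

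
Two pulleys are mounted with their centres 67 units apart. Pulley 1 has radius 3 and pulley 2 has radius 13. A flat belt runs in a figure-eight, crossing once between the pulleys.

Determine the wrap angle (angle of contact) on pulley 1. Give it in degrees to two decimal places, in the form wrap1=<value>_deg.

crossed belt: β = asin((r1+r2)/C) = asin(16/67) = 13.8161°
wrap1 = wrap2 = π + 2β = 207.6322°

wrap1=207.63_deg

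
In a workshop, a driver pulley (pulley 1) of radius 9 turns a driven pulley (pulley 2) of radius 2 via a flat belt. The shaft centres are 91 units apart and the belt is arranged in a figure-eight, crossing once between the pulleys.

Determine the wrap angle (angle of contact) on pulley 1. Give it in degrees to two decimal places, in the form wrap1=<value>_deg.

wrap1=193.89_deg

crossed belt: β = asin((r1+r2)/C) = asin(11/91) = 6.9428°
wrap1 = wrap2 = π + 2β = 193.8857°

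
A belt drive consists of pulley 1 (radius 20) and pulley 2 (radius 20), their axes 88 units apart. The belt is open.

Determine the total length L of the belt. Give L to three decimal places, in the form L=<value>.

open belt: β = asin((r2−r1)/C) = asin(0/88) = 0.0000°
wrap1 = π − 2β = 180.0000°
wrap2 = π + 2β = 180.0000°
tangent length = C·cosβ = 88.0000
L = r1·wrap1 + r2·wrap2 + 2·C·cosβ = 20·3.1416 + 20·3.1416 + 2·88.0000 = 301.6637

L=301.664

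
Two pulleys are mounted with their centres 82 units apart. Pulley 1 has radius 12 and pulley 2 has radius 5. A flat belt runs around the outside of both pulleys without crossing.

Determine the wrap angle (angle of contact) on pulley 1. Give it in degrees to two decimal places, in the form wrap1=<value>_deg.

wrap1=189.79_deg

open belt: β = asin((r2−r1)/C) = asin(-7/82) = -4.8971°
wrap1 = π − 2β = 189.7941°
wrap2 = π + 2β = 170.2059°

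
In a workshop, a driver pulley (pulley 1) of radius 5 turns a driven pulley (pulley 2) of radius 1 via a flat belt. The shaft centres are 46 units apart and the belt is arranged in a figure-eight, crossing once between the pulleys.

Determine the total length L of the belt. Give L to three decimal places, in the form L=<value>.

crossed belt: β = asin((r1+r2)/C) = asin(6/46) = 7.4947°
wrap1 = wrap2 = π + 2β = 194.9894°
tangent length = C·cosβ = 45.6070
L = (r1+r2)·wrap + 2·C·cosβ = 6·3.4032 + 2·45.6070 = 111.6333

L=111.633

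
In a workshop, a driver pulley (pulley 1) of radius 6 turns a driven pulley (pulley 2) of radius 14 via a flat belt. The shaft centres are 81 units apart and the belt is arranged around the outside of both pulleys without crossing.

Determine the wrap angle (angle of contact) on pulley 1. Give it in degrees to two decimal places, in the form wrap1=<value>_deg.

open belt: β = asin((r2−r1)/C) = asin(8/81) = 5.6681°
wrap1 = π − 2β = 168.6638°
wrap2 = π + 2β = 191.3362°

wrap1=168.66_deg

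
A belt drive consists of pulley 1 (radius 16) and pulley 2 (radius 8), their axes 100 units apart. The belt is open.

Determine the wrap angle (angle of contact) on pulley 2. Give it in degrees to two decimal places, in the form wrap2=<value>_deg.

wrap2=170.82_deg

open belt: β = asin((r2−r1)/C) = asin(-8/100) = -4.5886°
wrap1 = π − 2β = 189.1771°
wrap2 = π + 2β = 170.8229°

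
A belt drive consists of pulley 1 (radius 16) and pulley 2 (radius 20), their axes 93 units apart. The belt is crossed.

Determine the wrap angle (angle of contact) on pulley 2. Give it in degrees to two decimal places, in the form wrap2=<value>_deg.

crossed belt: β = asin((r1+r2)/C) = asin(36/93) = 22.7740°
wrap1 = wrap2 = π + 2β = 225.5479°

wrap2=225.55_deg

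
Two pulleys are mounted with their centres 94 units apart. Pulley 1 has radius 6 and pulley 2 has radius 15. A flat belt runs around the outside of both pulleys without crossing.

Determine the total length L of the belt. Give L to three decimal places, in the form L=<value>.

open belt: β = asin((r2−r1)/C) = asin(9/94) = 5.4942°
wrap1 = π − 2β = 169.0116°
wrap2 = π + 2β = 190.9884°
tangent length = C·cosβ = 93.5682
L = r1·wrap1 + r2·wrap2 + 2·C·cosβ = 6·2.9498 + 15·3.3334 + 2·93.5682 = 254.8358

L=254.836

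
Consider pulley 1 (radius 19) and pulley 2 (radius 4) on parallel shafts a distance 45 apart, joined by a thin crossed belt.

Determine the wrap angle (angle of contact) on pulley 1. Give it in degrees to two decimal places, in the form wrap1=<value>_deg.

crossed belt: β = asin((r1+r2)/C) = asin(23/45) = 30.7379°
wrap1 = wrap2 = π + 2β = 241.4757°

wrap1=241.48_deg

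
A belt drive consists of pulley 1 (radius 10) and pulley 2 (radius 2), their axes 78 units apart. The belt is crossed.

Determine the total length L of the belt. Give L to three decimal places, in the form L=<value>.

crossed belt: β = asin((r1+r2)/C) = asin(12/78) = 8.8499°
wrap1 = wrap2 = π + 2β = 197.6998°
tangent length = C·cosβ = 77.0714
L = (r1+r2)·wrap + 2·C·cosβ = 12·3.4505 + 2·77.0714 = 195.5489

L=195.549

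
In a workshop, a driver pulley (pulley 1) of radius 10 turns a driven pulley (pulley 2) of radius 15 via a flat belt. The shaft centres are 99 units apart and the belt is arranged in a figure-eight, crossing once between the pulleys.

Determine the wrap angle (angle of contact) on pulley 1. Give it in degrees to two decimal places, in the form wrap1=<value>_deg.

crossed belt: β = asin((r1+r2)/C) = asin(25/99) = 14.6270°
wrap1 = wrap2 = π + 2β = 209.2540°

wrap1=209.25_deg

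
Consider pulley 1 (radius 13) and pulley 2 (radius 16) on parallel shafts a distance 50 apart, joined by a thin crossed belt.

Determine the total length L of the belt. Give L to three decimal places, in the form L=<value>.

L=208.454

crossed belt: β = asin((r1+r2)/C) = asin(29/50) = 35.4505°
wrap1 = wrap2 = π + 2β = 250.9011°
tangent length = C·cosβ = 40.7308
L = (r1+r2)·wrap + 2·C·cosβ = 29·4.3791 + 2·40.7308 = 208.4541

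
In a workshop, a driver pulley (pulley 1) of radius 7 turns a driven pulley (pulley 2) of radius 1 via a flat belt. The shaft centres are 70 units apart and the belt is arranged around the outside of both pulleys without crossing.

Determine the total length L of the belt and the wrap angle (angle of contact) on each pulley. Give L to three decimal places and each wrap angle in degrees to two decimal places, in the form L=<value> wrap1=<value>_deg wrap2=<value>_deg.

L=165.647 wrap1=189.83_deg wrap2=170.17_deg

open belt: β = asin((r2−r1)/C) = asin(-6/70) = -4.9171°
wrap1 = π − 2β = 189.8342°
wrap2 = π + 2β = 170.1658°
tangent length = C·cosβ = 69.7424
L = r1·wrap1 + r2·wrap2 + 2·C·cosβ = 7·3.3132 + 1·2.9700 + 2·69.7424 = 165.6473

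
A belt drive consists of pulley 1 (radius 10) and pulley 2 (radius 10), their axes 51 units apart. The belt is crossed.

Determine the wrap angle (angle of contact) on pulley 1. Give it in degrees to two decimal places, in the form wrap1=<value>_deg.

wrap1=226.18_deg

crossed belt: β = asin((r1+r2)/C) = asin(20/51) = 23.0888°
wrap1 = wrap2 = π + 2β = 226.1775°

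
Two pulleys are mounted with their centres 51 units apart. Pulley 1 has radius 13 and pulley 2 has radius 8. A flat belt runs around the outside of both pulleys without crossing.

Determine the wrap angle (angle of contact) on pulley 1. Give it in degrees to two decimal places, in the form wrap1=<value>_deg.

open belt: β = asin((r2−r1)/C) = asin(-5/51) = -5.6263°
wrap1 = π − 2β = 191.2525°
wrap2 = π + 2β = 168.7475°

wrap1=191.25_deg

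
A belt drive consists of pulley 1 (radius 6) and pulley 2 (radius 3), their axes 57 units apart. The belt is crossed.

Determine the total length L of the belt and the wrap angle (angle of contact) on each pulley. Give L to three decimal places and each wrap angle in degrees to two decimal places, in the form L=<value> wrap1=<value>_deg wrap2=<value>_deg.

L=143.698 wrap1=198.17_deg wrap2=198.17_deg

crossed belt: β = asin((r1+r2)/C) = asin(9/57) = 9.0847°
wrap1 = wrap2 = π + 2β = 198.1694°
tangent length = C·cosβ = 56.2850
L = (r1+r2)·wrap + 2·C·cosβ = 9·3.4587 + 2·56.2850 = 143.6984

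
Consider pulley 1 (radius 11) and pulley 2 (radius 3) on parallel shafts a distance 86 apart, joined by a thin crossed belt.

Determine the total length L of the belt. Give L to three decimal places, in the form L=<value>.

crossed belt: β = asin((r1+r2)/C) = asin(14/86) = 9.3689°
wrap1 = wrap2 = π + 2β = 198.7378°
tangent length = C·cosβ = 84.8528
L = (r1+r2)·wrap + 2·C·cosβ = 14·3.4686 + 2·84.8528 = 218.2664

L=218.266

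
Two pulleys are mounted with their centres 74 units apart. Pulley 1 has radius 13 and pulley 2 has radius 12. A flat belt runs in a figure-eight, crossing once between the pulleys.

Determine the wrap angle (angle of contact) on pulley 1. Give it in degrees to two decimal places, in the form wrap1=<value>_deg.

crossed belt: β = asin((r1+r2)/C) = asin(25/74) = 19.7452°
wrap1 = wrap2 = π + 2β = 219.4904°

wrap1=219.49_deg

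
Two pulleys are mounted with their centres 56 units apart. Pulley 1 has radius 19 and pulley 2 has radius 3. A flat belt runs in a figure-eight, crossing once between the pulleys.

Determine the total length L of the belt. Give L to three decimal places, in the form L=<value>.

crossed belt: β = asin((r1+r2)/C) = asin(22/56) = 23.1324°
wrap1 = wrap2 = π + 2β = 226.2648°
tangent length = C·cosβ = 51.4976
L = (r1+r2)·wrap + 2·C·cosβ = 22·3.9491 + 2·51.4976 = 189.8746

L=189.875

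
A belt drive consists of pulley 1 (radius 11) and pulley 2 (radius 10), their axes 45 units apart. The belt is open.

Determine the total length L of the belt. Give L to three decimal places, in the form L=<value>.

L=155.996

open belt: β = asin((r2−r1)/C) = asin(-1/45) = -1.2733°
wrap1 = π − 2β = 182.5467°
wrap2 = π + 2β = 177.4533°
tangent length = C·cosβ = 44.9889
L = r1·wrap1 + r2·wrap2 + 2·C·cosβ = 11·3.1860 + 10·3.0971 + 2·44.9889 = 155.9957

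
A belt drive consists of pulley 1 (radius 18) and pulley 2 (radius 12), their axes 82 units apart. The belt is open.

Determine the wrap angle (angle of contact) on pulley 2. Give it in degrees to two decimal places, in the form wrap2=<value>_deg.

open belt: β = asin((r2−r1)/C) = asin(-6/82) = -4.1961°
wrap1 = π − 2β = 188.3922°
wrap2 = π + 2β = 171.6078°

wrap2=171.61_deg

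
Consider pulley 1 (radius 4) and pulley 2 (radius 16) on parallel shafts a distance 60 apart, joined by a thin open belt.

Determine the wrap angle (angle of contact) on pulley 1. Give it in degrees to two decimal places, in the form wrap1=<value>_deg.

open belt: β = asin((r2−r1)/C) = asin(12/60) = 11.5370°
wrap1 = π − 2β = 156.9261°
wrap2 = π + 2β = 203.0739°

wrap1=156.93_deg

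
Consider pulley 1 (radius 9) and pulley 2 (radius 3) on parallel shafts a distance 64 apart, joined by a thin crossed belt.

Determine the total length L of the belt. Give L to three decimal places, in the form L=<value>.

L=167.956

crossed belt: β = asin((r1+r2)/C) = asin(12/64) = 10.8069°
wrap1 = wrap2 = π + 2β = 201.6138°
tangent length = C·cosβ = 62.8649
L = (r1+r2)·wrap + 2·C·cosβ = 12·3.5188 + 2·62.8649 = 167.9558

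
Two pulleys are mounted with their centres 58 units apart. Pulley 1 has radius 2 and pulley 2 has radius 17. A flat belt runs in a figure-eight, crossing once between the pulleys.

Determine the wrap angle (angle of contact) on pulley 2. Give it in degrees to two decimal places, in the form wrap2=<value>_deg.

wrap2=218.24_deg

crossed belt: β = asin((r1+r2)/C) = asin(19/58) = 19.1223°
wrap1 = wrap2 = π + 2β = 218.2447°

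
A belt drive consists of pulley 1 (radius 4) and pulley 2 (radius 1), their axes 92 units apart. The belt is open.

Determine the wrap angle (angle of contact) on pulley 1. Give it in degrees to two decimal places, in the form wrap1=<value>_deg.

wrap1=183.74_deg

open belt: β = asin((r2−r1)/C) = asin(-3/92) = -1.8687°
wrap1 = π − 2β = 183.7373°
wrap2 = π + 2β = 176.2627°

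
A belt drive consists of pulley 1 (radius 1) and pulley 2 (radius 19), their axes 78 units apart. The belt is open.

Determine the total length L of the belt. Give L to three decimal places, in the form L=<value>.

open belt: β = asin((r2−r1)/C) = asin(18/78) = 13.3424°
wrap1 = π − 2β = 153.3153°
wrap2 = π + 2β = 206.6847°
tangent length = C·cosβ = 75.8947
L = r1·wrap1 + r2·wrap2 + 2·C·cosβ = 1·2.6759 + 19·3.6073 + 2·75.8947 = 223.0044

L=223.004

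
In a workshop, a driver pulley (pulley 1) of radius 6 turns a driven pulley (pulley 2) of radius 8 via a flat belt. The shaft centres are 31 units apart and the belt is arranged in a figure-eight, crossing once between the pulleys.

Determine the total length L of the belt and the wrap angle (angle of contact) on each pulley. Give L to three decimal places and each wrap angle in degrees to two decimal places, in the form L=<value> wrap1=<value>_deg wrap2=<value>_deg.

crossed belt: β = asin((r1+r2)/C) = asin(14/31) = 26.8472°
wrap1 = wrap2 = π + 2β = 233.6944°
tangent length = C·cosβ = 27.6586
L = (r1+r2)·wrap + 2·C·cosβ = 14·4.0787 + 2·27.6586 = 112.4196

L=112.420 wrap1=233.69_deg wrap2=233.69_deg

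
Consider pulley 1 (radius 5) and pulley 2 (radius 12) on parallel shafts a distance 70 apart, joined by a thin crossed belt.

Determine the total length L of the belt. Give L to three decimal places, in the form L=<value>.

crossed belt: β = asin((r1+r2)/C) = asin(17/70) = 14.0552°
wrap1 = wrap2 = π + 2β = 208.1105°
tangent length = C·cosβ = 67.9043
L = (r1+r2)·wrap + 2·C·cosβ = 17·3.6322 + 2·67.9043 = 197.5563

L=197.556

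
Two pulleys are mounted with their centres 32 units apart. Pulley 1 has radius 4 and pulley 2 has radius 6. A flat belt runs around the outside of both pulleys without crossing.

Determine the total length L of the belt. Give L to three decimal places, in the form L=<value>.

L=95.541

open belt: β = asin((r2−r1)/C) = asin(2/32) = 3.5833°
wrap1 = π − 2β = 172.8334°
wrap2 = π + 2β = 187.1666°
tangent length = C·cosβ = 31.9374
L = r1·wrap1 + r2·wrap2 + 2·C·cosβ = 4·3.0165 + 6·3.2667 + 2·31.9374 = 95.5410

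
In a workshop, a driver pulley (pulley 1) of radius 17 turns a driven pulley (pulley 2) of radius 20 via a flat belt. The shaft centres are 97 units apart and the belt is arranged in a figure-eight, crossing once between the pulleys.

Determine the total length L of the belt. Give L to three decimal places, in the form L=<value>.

crossed belt: β = asin((r1+r2)/C) = asin(37/97) = 22.4231°
wrap1 = wrap2 = π + 2β = 224.8462°
tangent length = C·cosβ = 89.6660
L = (r1+r2)·wrap + 2·C·cosβ = 37·3.9243 + 2·89.6660 = 324.5315

L=324.531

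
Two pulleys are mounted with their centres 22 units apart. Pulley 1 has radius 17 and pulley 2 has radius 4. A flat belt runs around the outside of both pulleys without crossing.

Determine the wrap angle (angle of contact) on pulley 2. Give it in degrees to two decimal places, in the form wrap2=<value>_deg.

wrap2=107.56_deg

open belt: β = asin((r2−r1)/C) = asin(-13/22) = -36.2215°
wrap1 = π − 2β = 252.4431°
wrap2 = π + 2β = 107.5569°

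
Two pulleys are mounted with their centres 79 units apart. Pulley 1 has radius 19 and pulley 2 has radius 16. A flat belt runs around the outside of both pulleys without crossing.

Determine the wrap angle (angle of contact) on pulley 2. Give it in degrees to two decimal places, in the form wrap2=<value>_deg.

open belt: β = asin((r2−r1)/C) = asin(-3/79) = -2.1763°
wrap1 = π − 2β = 184.3526°
wrap2 = π + 2β = 175.6474°

wrap2=175.65_deg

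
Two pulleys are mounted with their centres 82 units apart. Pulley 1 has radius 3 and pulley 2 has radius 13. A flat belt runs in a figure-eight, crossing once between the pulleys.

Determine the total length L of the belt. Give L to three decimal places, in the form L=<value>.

crossed belt: β = asin((r1+r2)/C) = asin(16/82) = 11.2518°
wrap1 = wrap2 = π + 2β = 202.5037°
tangent length = C·cosβ = 80.4239
L = (r1+r2)·wrap + 2·C·cosβ = 16·3.5344 + 2·80.4239 = 217.3975

L=217.397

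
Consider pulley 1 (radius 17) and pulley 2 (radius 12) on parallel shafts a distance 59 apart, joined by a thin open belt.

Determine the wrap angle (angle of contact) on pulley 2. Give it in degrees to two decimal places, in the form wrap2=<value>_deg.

wrap2=170.28_deg

open belt: β = asin((r2−r1)/C) = asin(-5/59) = -4.8614°
wrap1 = π − 2β = 189.7228°
wrap2 = π + 2β = 170.2772°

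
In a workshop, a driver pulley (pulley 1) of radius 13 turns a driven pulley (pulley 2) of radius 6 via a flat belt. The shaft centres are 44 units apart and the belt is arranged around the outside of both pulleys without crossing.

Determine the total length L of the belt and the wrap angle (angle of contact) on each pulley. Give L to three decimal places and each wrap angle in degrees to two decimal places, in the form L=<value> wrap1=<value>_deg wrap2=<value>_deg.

L=148.806 wrap1=198.31_deg wrap2=161.69_deg

open belt: β = asin((r2−r1)/C) = asin(-7/44) = -9.1541°
wrap1 = π − 2β = 198.3083°
wrap2 = π + 2β = 161.6917°
tangent length = C·cosβ = 43.4396
L = r1·wrap1 + r2·wrap2 + 2·C·cosβ = 13·3.4611 + 6·2.8221 + 2·43.4396 = 148.8063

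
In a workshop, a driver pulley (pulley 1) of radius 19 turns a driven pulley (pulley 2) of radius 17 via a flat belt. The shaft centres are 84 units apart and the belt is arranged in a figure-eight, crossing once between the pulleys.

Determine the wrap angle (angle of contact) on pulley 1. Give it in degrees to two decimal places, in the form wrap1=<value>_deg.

wrap1=230.75_deg

crossed belt: β = asin((r1+r2)/C) = asin(36/84) = 25.3769°
wrap1 = wrap2 = π + 2β = 230.7539°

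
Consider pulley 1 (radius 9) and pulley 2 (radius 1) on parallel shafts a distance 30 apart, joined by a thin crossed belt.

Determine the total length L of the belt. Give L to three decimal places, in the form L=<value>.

crossed belt: β = asin((r1+r2)/C) = asin(10/30) = 19.4712°
wrap1 = wrap2 = π + 2β = 218.9424°
tangent length = C·cosβ = 28.2843
L = (r1+r2)·wrap + 2·C·cosβ = 10·3.8213 + 2·28.2843 = 94.7812

L=94.781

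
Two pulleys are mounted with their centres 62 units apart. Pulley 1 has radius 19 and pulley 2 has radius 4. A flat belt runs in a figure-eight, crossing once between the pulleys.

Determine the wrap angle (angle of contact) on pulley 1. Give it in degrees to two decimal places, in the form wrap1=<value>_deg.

wrap1=223.55_deg

crossed belt: β = asin((r1+r2)/C) = asin(23/62) = 21.7753°
wrap1 = wrap2 = π + 2β = 223.5506°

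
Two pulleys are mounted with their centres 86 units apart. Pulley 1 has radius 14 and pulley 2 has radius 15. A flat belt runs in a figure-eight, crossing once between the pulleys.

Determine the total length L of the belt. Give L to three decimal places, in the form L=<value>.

crossed belt: β = asin((r1+r2)/C) = asin(29/86) = 19.7069°
wrap1 = wrap2 = π + 2β = 219.4139°
tangent length = C·cosβ = 80.9630
L = (r1+r2)·wrap + 2·C·cosβ = 29·3.8295 + 2·80.9630 = 272.9813

L=272.981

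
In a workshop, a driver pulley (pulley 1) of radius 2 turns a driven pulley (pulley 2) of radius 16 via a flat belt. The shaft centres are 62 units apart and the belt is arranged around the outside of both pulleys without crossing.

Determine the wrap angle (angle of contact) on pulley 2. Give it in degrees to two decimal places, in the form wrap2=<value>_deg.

wrap2=206.10_deg

open belt: β = asin((r2−r1)/C) = asin(14/62) = 13.0503°
wrap1 = π − 2β = 153.8994°
wrap2 = π + 2β = 206.1006°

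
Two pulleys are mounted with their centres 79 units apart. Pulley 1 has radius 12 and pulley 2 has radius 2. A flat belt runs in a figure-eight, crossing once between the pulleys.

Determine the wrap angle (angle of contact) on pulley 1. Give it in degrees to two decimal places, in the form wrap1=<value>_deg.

wrap1=200.42_deg

crossed belt: β = asin((r1+r2)/C) = asin(14/79) = 10.2076°
wrap1 = wrap2 = π + 2β = 200.4152°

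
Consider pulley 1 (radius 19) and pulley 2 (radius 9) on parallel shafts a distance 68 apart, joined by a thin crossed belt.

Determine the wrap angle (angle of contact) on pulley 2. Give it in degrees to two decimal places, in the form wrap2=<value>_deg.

crossed belt: β = asin((r1+r2)/C) = asin(28/68) = 24.3157°
wrap1 = wrap2 = π + 2β = 228.6315°

wrap2=228.63_deg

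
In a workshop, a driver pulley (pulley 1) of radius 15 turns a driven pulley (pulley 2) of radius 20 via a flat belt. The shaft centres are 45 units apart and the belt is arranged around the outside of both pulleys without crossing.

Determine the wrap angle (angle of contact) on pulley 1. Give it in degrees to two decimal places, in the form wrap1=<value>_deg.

wrap1=167.24_deg

open belt: β = asin((r2−r1)/C) = asin(5/45) = 6.3794°
wrap1 = π − 2β = 167.2413°
wrap2 = π + 2β = 192.7587°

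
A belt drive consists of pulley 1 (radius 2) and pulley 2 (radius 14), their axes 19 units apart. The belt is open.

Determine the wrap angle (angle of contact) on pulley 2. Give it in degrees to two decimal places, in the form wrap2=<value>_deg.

wrap2=258.33_deg

open belt: β = asin((r2−r1)/C) = asin(12/19) = 39.1667°
wrap1 = π − 2β = 101.6666°
wrap2 = π + 2β = 258.3334°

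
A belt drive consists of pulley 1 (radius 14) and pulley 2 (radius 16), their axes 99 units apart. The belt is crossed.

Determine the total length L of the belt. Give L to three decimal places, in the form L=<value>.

L=301.410

crossed belt: β = asin((r1+r2)/C) = asin(30/99) = 17.6397°
wrap1 = wrap2 = π + 2β = 215.2794°
tangent length = C·cosβ = 94.3451
L = (r1+r2)·wrap + 2·C·cosβ = 30·3.7573 + 2·94.3451 = 301.4103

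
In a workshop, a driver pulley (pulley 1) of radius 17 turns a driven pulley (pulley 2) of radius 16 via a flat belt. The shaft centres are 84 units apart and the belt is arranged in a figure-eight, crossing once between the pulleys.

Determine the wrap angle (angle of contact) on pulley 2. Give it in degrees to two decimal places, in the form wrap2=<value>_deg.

wrap2=226.26_deg

crossed belt: β = asin((r1+r2)/C) = asin(33/84) = 23.1324°
wrap1 = wrap2 = π + 2β = 226.2648°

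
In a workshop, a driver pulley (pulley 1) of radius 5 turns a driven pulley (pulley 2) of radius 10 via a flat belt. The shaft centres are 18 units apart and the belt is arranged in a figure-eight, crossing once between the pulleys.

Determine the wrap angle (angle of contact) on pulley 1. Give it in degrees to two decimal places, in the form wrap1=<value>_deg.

wrap1=292.89_deg

crossed belt: β = asin((r1+r2)/C) = asin(15/18) = 56.4427°
wrap1 = wrap2 = π + 2β = 292.8854°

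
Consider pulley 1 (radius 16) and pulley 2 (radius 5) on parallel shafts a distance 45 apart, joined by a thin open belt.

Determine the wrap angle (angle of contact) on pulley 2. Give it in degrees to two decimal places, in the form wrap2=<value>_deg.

open belt: β = asin((r2−r1)/C) = asin(-11/45) = -14.1490°
wrap1 = π − 2β = 208.2980°
wrap2 = π + 2β = 151.7020°

wrap2=151.70_deg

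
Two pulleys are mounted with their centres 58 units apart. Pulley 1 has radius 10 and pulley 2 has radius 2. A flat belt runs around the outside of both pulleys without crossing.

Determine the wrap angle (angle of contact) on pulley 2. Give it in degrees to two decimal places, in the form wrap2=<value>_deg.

wrap2=164.14_deg

open belt: β = asin((r2−r1)/C) = asin(-8/58) = -7.9281°
wrap1 = π − 2β = 195.8563°
wrap2 = π + 2β = 164.1437°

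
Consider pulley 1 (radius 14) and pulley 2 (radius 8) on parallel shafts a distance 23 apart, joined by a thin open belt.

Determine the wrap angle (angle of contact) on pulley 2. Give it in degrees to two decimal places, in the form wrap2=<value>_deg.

open belt: β = asin((r2−r1)/C) = asin(-6/23) = -15.1217°
wrap1 = π − 2β = 210.2433°
wrap2 = π + 2β = 149.7567°

wrap2=149.76_deg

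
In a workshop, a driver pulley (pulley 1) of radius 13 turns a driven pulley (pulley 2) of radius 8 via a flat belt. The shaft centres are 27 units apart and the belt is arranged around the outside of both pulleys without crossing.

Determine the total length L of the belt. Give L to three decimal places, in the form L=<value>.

L=120.902

open belt: β = asin((r2−r1)/C) = asin(-5/27) = -10.6719°
wrap1 = π − 2β = 201.3439°
wrap2 = π + 2β = 158.6561°
tangent length = C·cosβ = 26.5330
L = r1·wrap1 + r2·wrap2 + 2·C·cosβ = 13·3.5141 + 8·2.7691 + 2·26.5330 = 120.9020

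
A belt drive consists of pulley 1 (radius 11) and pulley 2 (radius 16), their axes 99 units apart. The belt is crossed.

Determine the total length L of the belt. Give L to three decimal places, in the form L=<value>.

L=290.233

crossed belt: β = asin((r1+r2)/C) = asin(27/99) = 15.8266°
wrap1 = wrap2 = π + 2β = 211.6532°
tangent length = C·cosβ = 95.2470
L = (r1+r2)·wrap + 2·C·cosβ = 27·3.6940 + 2·95.2470 = 290.2333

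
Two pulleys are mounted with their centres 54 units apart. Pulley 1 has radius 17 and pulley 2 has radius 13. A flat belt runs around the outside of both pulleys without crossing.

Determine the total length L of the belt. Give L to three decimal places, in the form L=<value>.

L=202.544

open belt: β = asin((r2−r1)/C) = asin(-4/54) = -4.2480°
wrap1 = π − 2β = 188.4960°
wrap2 = π + 2β = 171.5040°
tangent length = C·cosβ = 53.8516
L = r1·wrap1 + r2·wrap2 + 2·C·cosβ = 17·3.2899 + 13·2.9933 + 2·53.8516 = 202.5442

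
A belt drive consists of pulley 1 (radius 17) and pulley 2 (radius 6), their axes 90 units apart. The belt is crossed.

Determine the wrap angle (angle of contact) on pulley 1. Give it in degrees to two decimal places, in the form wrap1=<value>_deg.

wrap1=209.61_deg

crossed belt: β = asin((r1+r2)/C) = asin(23/90) = 14.8065°
wrap1 = wrap2 = π + 2β = 209.6130°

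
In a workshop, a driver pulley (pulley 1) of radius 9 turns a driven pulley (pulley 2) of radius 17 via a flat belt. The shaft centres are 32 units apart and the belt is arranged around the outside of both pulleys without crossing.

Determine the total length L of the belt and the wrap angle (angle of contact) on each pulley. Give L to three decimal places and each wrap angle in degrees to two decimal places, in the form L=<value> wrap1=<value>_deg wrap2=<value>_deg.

L=147.692 wrap1=151.04_deg wrap2=208.96_deg

open belt: β = asin((r2−r1)/C) = asin(8/32) = 14.4775°
wrap1 = π − 2β = 151.0450°
wrap2 = π + 2β = 208.9550°
tangent length = C·cosβ = 30.9839
L = r1·wrap1 + r2·wrap2 + 2·C·cosβ = 9·2.6362 + 17·3.6470 + 2·30.9839 = 147.6920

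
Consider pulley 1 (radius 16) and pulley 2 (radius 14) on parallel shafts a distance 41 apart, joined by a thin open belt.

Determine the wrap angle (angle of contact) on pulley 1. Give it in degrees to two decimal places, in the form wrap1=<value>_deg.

wrap1=185.59_deg

open belt: β = asin((r2−r1)/C) = asin(-2/41) = -2.7960°
wrap1 = π − 2β = 185.5921°
wrap2 = π + 2β = 174.4079°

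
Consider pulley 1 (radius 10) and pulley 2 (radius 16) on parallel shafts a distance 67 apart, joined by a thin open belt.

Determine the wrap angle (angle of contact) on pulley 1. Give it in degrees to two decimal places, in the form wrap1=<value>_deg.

wrap1=169.72_deg

open belt: β = asin((r2−r1)/C) = asin(6/67) = 5.1378°
wrap1 = π − 2β = 169.7243°
wrap2 = π + 2β = 190.2757°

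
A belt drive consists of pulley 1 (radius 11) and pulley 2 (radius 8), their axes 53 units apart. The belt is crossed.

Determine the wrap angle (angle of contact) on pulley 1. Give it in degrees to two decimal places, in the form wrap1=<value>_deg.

wrap1=222.02_deg

crossed belt: β = asin((r1+r2)/C) = asin(19/53) = 21.0075°
wrap1 = wrap2 = π + 2β = 222.0151°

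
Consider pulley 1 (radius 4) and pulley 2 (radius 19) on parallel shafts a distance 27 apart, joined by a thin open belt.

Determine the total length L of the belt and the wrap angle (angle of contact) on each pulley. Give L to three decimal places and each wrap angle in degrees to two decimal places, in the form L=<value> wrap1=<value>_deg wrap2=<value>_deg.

L=134.827 wrap1=112.50_deg wrap2=247.50_deg

open belt: β = asin((r2−r1)/C) = asin(15/27) = 33.7490°
wrap1 = π − 2β = 112.5020°
wrap2 = π + 2β = 247.4980°
tangent length = C·cosβ = 22.4499
L = r1·wrap1 + r2·wrap2 + 2·C·cosβ = 4·1.9635 + 19·4.3197 + 2·22.4499 = 134.8274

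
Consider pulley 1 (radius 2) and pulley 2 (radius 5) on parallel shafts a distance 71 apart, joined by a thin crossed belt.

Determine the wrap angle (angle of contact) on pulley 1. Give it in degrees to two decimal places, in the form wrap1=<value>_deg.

wrap1=191.32_deg

crossed belt: β = asin((r1+r2)/C) = asin(7/71) = 5.6581°
wrap1 = wrap2 = π + 2β = 191.3161°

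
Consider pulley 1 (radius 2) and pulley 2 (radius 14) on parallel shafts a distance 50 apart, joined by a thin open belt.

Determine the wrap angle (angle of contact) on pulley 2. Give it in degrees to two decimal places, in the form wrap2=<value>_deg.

wrap2=207.77_deg

open belt: β = asin((r2−r1)/C) = asin(12/50) = 13.8865°
wrap1 = π − 2β = 152.2269°
wrap2 = π + 2β = 207.7731°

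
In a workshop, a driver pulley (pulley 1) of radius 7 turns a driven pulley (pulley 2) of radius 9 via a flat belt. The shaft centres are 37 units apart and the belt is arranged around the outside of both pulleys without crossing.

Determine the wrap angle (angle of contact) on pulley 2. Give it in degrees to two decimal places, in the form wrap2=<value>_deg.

wrap2=186.20_deg

open belt: β = asin((r2−r1)/C) = asin(2/37) = 3.0986°
wrap1 = π − 2β = 173.8028°
wrap2 = π + 2β = 186.1972°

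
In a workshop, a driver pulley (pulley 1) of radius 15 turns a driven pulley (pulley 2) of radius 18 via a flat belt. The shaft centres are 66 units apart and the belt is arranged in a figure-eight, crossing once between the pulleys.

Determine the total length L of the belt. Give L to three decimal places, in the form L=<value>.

crossed belt: β = asin((r1+r2)/C) = asin(33/66) = 30.0000°
wrap1 = wrap2 = π + 2β = 240.0000°
tangent length = C·cosβ = 57.1577
L = (r1+r2)·wrap + 2·C·cosβ = 33·4.1888 + 2·57.1577 = 252.5454

L=252.545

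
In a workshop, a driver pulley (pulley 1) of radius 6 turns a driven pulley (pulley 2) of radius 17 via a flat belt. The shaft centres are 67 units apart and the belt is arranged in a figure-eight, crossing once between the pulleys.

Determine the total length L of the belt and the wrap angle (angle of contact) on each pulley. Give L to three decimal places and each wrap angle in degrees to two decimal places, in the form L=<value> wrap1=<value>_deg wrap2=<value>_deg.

L=214.233 wrap1=220.15_deg wrap2=220.15_deg

crossed belt: β = asin((r1+r2)/C) = asin(23/67) = 20.0771°
wrap1 = wrap2 = π + 2β = 220.1541°
tangent length = C·cosβ = 62.9285
L = (r1+r2)·wrap + 2·C·cosβ = 23·3.8424 + 2·62.9285 = 214.2326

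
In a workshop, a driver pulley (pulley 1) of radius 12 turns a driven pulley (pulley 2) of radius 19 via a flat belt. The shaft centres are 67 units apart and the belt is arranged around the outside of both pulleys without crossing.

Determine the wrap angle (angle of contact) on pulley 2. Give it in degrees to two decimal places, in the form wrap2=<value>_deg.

open belt: β = asin((r2−r1)/C) = asin(7/67) = 5.9971°
wrap1 = π − 2β = 168.0059°
wrap2 = π + 2β = 191.9941°

wrap2=191.99_deg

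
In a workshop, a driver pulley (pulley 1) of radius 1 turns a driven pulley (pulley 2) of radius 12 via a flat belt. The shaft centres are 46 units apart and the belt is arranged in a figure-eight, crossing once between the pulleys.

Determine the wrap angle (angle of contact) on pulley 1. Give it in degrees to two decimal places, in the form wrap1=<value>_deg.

wrap1=212.83_deg

crossed belt: β = asin((r1+r2)/C) = asin(13/46) = 16.4160°
wrap1 = wrap2 = π + 2β = 212.8319°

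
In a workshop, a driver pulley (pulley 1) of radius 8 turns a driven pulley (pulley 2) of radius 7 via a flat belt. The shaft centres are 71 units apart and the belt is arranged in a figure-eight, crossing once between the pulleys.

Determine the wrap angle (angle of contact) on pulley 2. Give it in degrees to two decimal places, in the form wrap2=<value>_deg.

crossed belt: β = asin((r1+r2)/C) = asin(15/71) = 12.1966°
wrap1 = wrap2 = π + 2β = 204.3933°

wrap2=204.39_deg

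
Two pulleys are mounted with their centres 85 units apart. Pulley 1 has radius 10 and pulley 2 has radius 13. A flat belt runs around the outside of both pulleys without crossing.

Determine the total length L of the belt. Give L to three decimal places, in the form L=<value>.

open belt: β = asin((r2−r1)/C) = asin(3/85) = 2.0226°
wrap1 = π − 2β = 175.9548°
wrap2 = π + 2β = 184.0452°
tangent length = C·cosβ = 84.9470
L = r1·wrap1 + r2·wrap2 + 2·C·cosβ = 10·3.0710 + 13·3.2122 + 2·84.9470 = 242.3625

L=242.363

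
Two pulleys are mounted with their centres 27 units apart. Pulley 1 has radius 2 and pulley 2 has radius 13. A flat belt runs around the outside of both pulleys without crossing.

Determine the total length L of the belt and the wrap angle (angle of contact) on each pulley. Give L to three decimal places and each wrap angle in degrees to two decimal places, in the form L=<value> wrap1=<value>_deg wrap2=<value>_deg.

open belt: β = asin((r2−r1)/C) = asin(11/27) = 24.0421°
wrap1 = π − 2β = 131.9158°
wrap2 = π + 2β = 228.0842°
tangent length = C·cosβ = 24.6577
L = r1·wrap1 + r2·wrap2 + 2·C·cosβ = 2·2.3024 + 13·3.9808 + 2·24.6577 = 105.6707

L=105.671 wrap1=131.92_deg wrap2=228.08_deg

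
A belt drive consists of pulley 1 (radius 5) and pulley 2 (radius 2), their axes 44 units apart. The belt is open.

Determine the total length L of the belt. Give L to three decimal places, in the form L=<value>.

open belt: β = asin((r2−r1)/C) = asin(-3/44) = -3.9096°
wrap1 = π − 2β = 187.8191°
wrap2 = π + 2β = 172.1809°
tangent length = C·cosβ = 43.8976
L = r1·wrap1 + r2·wrap2 + 2·C·cosβ = 5·3.2781 + 2·3.0051 + 2·43.8976 = 110.1958

L=110.196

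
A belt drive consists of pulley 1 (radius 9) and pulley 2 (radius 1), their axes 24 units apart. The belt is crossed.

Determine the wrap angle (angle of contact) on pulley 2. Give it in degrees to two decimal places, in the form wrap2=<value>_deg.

wrap2=229.25_deg

crossed belt: β = asin((r1+r2)/C) = asin(10/24) = 24.6243°
wrap1 = wrap2 = π + 2β = 229.2486°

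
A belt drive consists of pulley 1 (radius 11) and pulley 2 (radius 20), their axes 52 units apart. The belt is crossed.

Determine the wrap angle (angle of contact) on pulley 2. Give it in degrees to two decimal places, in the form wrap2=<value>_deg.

crossed belt: β = asin((r1+r2)/C) = asin(31/52) = 36.5949°
wrap1 = wrap2 = π + 2β = 253.1899°

wrap2=253.19_deg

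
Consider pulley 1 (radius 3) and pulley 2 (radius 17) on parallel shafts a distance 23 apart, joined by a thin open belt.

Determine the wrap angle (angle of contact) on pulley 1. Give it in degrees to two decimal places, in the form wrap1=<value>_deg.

open belt: β = asin((r2−r1)/C) = asin(14/23) = 37.4952°
wrap1 = π − 2β = 105.0095°
wrap2 = π + 2β = 254.9905°

wrap1=105.01_deg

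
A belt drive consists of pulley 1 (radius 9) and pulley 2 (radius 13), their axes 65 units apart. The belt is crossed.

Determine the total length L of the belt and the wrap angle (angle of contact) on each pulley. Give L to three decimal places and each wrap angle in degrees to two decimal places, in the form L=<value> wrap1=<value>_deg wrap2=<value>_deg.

L=206.635 wrap1=219.57_deg wrap2=219.57_deg

crossed belt: β = asin((r1+r2)/C) = asin(22/65) = 19.7832°
wrap1 = wrap2 = π + 2β = 219.5663°
tangent length = C·cosβ = 61.1637
L = (r1+r2)·wrap + 2·C·cosβ = 22·3.8322 + 2·61.1637 = 206.6349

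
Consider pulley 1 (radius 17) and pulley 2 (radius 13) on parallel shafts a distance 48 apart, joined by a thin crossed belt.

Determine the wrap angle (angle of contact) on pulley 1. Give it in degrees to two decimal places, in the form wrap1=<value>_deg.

wrap1=257.36_deg

crossed belt: β = asin((r1+r2)/C) = asin(30/48) = 38.6822°
wrap1 = wrap2 = π + 2β = 257.3644°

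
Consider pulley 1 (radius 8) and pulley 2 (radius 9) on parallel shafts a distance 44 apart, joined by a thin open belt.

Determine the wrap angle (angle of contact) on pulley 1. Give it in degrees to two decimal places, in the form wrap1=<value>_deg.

wrap1=177.40_deg

open belt: β = asin((r2−r1)/C) = asin(1/44) = 1.3023°
wrap1 = π − 2β = 177.3954°
wrap2 = π + 2β = 182.6046°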